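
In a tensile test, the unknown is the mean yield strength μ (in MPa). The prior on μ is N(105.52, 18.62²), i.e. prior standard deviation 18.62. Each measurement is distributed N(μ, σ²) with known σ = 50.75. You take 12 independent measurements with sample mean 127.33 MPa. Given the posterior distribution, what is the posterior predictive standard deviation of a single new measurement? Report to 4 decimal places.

For Normal data with known variance σ², a Normal(μ₀, σ₀²) prior on μ is conjugate. Posterior precision = 1/σ₀² + n/σ²; posterior mean is the precision-weighted average of μ₀ and x̄.
σ₀² = 18.62² = 346.7044, σ² = 50.75² = 2575.5625; σ² + n·σ₀² = 2575.5625 + 12·346.7044 = 6736.0153.
Posterior precision = 1/σ₀² + n/σ² = 1/346.7044 + 12/2575.5625 = (σ² + n·σ₀²)/(σ₀²σ²) = 6736.0153/(346.7044·2575.5625); posterior variance σₙ² = σ₀²σ²/(σ² + n·σ₀²) = 346.7044·2575.5625/6736.0153 = 132.564849.
Predictive variance for one new observation = σₙ² + σ² = 346.7044·2575.5625/6736.0153 + 2575.5625 = σ²·(σ₀² + 6736.0153)/6736.0153 = 2575.5625·7082.7197/6736.0153 = 2708.127349; SD = √(2575.5625·7082.7197/6736.0153) = 52.0397.

52.0397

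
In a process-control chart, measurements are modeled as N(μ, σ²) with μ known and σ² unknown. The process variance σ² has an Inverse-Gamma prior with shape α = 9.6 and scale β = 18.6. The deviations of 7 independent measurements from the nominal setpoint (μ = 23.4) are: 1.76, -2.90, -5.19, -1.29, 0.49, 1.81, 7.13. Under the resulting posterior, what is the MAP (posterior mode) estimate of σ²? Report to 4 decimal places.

4.6688

With known mean μ and an Inverse-Gamma(α, β) prior on σ², the Normal likelihood is conjugate: posterior is Inv-Gamma(α + n/2, β + Σ(xᵢ−μ)²/2).
Σ(xᵢ−μ)² = (1.76)² + (-2.90)² + (-5.19)² + (-1.29)² + (0.49)² + (1.81)² + (7.13)² = 94.4609.
Posterior: Inv-Gamma(9.6 + 7/2, 18.6 + 94.4609/2) = Inv-Gamma(13.10, 65.83045).
Mode = β/(α+1) = 65.83045/14.10 = 4.6688.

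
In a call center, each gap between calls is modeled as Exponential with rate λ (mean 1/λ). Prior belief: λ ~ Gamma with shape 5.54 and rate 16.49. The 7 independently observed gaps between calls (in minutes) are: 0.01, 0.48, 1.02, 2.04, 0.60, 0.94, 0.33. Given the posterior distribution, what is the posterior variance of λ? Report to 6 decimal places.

0.026122

With a Gamma(shape α, rate β) prior on the exponential rate λ, the posterior after n observations with total T = Σxᵢ is Gamma(α+n, β+T).
Sum of observations T = 5.42 minutes; n = 7.
Posterior: Gamma(5.54+7, 16.49+5.42) = Gamma(12.54, 21.91).
Var = α/β² = 0.026122.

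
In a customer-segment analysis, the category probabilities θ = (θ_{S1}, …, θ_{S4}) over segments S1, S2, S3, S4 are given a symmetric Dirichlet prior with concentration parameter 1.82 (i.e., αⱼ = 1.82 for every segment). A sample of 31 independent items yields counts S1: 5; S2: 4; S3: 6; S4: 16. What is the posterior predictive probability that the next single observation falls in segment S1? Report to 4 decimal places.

The Dirichlet prior is conjugate to the Multinomial likelihood: each posterior αⱼ = prior αⱼ + observed count nⱼ.
Posterior concentration: (6.82, 5.82, 7.82, 17.82), total = 38.28.
P(next = S1 | data) = α_{S1}/Σα = 0.1782.

0.1782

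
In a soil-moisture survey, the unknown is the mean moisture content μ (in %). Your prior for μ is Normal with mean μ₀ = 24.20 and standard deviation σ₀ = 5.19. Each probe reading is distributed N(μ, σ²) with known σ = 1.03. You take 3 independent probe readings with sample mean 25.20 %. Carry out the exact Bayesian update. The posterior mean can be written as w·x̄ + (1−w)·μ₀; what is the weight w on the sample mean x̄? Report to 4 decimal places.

For Normal data with known variance σ², a Normal(μ₀, σ₀²) prior on μ is conjugate. Posterior precision = 1/σ₀² + n/σ²; posterior mean is the precision-weighted average of μ₀ and x̄.
σ₀² = 5.19² = 26.9361, σ² = 1.03² = 1.0609. Prior precision 1/σ₀² = 1/26.9361; data precision n/σ² = 3/1.0609.
w = (n/σ²)/(1/σ₀² + n/σ²) = n·σ₀²/(σ² + n·σ₀²) = 3·26.9361/(1.0609 + 3·26.9361) = 80.8083/81.8692 = 0.9870.

0.9870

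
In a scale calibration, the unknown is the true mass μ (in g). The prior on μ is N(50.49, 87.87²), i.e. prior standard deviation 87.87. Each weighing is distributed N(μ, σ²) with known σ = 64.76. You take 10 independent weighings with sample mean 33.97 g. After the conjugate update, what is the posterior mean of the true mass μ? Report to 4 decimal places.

34.8211

For Normal data with known variance σ², a Normal(μ₀, σ₀²) prior on μ is conjugate. Posterior precision = 1/σ₀² + n/σ²; posterior mean is the precision-weighted average of μ₀ and x̄.
n·x̄ = 10·33.97 = 339.7.
σ₀² = 87.87² = 7721.1369, σ² = 64.76² = 4193.8576; σ² + n·σ₀² = 4193.8576 + 10·7721.1369 = 81405.2266.
Posterior mean = (μ₀/σ₀² + n·x̄/σ²)/(1/σ₀² + n/σ²) = (σ²·μ₀ + σ₀²·n·x̄)/(σ² + n·σ₀²) = (4193.8576·50.49 + 7721.1369·339.7)/81405.2266 = 2834618.075154/81405.2266 = 34.8211.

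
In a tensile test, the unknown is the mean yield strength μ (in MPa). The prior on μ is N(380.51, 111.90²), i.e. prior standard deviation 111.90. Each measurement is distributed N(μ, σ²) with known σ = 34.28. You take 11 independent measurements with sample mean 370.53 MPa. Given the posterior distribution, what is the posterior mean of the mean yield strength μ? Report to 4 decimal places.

370.6144

For Normal data with known variance σ², a Normal(μ₀, σ₀²) prior on μ is conjugate. Posterior precision = 1/σ₀² + n/σ²; posterior mean is the precision-weighted average of μ₀ and x̄.
n·x̄ = 11·370.53 = 4075.83.
σ₀² = 111.90² = 12521.61, σ² = 34.28² = 1175.1184; σ² + n·σ₀² = 1175.1184 + 11·12521.61 = 138912.8284.
Posterior mean = (μ₀/σ₀² + n·x̄/σ²)/(1/σ₀² + n/σ²) = (σ²·μ₀ + σ₀²·n·x̄)/(σ² + n·σ₀²) = (1175.1184·380.51 + 12521.61·4075.83)/138912.8284 = 51483097.988684/138912.8284 = 370.6144.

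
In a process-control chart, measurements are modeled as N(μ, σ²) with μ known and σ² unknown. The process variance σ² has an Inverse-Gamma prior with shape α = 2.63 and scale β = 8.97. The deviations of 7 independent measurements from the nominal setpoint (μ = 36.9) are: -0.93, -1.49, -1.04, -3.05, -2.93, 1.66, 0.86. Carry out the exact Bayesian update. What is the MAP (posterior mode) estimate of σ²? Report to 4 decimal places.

3.0497

With known mean μ and an Inverse-Gamma(α, β) prior on σ², the Normal likelihood is conjugate: posterior is Inv-Gamma(α + n/2, β + Σ(xᵢ−μ)²/2).
Σ(xᵢ−μ)² = (-0.93)² + (-1.49)² + (-1.04)² + (-3.05)² + (-2.93)² + (1.66)² + (0.86)² = 25.5492.
Posterior: Inv-Gamma(2.63 + 7/2, 8.97 + 25.5492/2) = Inv-Gamma(6.13, 21.74460).
Mode = β/(α+1) = 21.74460/7.13 = 3.0497.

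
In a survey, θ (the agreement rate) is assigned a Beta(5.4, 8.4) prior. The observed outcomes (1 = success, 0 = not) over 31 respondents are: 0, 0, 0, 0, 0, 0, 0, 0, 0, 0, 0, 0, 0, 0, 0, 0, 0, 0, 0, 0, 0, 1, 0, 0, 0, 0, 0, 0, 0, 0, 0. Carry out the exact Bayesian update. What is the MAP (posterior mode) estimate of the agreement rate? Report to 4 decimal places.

The Beta prior is conjugate to a Binomial/Bernoulli likelihood; the update adds successes to α and failures to β.
Posterior: Beta(α+k, β+n−k) = Beta(5.4+1, 8.4+30) = Beta(6.4, 38.4).
Mode of Beta(a,b) for a,b>1 is (a−1)/(a+b−2) = 5.4/42.8 = 0.1262.

0.1262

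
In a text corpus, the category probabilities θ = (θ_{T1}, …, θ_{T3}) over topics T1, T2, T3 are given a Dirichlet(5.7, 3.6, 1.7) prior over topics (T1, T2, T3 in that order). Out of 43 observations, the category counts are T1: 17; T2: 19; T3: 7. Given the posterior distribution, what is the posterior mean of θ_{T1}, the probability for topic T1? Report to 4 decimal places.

0.4204

The Dirichlet prior is conjugate to the Multinomial likelihood: each posterior αⱼ = prior αⱼ + observed count nⱼ.
Posterior concentration: (22.7, 22.6, 8.7), total = 54.0.
E[θ_{T1}|data] = α_{T1}/Σα = 22.7/54.0 = 0.4204.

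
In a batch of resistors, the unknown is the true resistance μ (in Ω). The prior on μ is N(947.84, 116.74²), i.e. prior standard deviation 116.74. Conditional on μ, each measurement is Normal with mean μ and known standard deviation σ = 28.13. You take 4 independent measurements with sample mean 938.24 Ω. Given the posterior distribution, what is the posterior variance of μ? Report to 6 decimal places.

For Normal data with known variance σ², a Normal(μ₀, σ₀²) prior on μ is conjugate. Posterior precision = 1/σ₀² + n/σ²; posterior mean is the precision-weighted average of μ₀ and x̄.
σ₀² = 116.74² = 13628.2276, σ² = 28.13² = 791.2969; σ² + n·σ₀² = 791.2969 + 4·13628.2276 = 55304.2073.
Posterior precision = 1/σ₀² + n/σ² = 1/13628.2276 + 4/791.2969 = (σ² + n·σ₀²)/(σ₀²σ²) = 55304.2073/(13628.2276·791.2969); posterior variance σₙ² = σ₀²σ²/(σ² + n·σ₀²) = 13628.2276·791.2969/55304.2073 = 194.993741.

194.993741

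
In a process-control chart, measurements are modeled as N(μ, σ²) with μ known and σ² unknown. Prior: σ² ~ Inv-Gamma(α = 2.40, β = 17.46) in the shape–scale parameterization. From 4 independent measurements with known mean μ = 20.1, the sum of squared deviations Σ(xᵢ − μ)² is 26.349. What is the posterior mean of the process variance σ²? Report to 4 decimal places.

With known mean μ and an Inverse-Gamma(α, β) prior on σ², the Normal likelihood is conjugate: posterior is Inv-Gamma(α + n/2, β + Σ(xᵢ−μ)²/2).
Posterior: Inv-Gamma(2.40 + 4/2, 17.46 + 26.349/2) = Inv-Gamma(4.40, 30.6345).
E[σ²|data] = β/(α−1) = 30.6345/3.40 = 9.0101.

9.0101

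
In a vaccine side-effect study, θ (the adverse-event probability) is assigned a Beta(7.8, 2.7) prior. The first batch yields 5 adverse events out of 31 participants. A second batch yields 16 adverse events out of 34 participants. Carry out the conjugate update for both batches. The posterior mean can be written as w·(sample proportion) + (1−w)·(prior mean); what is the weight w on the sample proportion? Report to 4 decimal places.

0.8609

The Beta prior is conjugate to a Binomial/Bernoulli likelihood; the update adds successes to α and failures to β.
Total number of participants: n = 31 + 34 = 65.
Posterior mean = (α₀+k)/(α₀+β₀+n) = [n/(α₀+β₀+n)]·(k/n) + [(α₀+β₀)/(α₀+β₀+n)]·α₀/(α₀+β₀), so only n and the prior enter the weight.
The weight on the data is w = n/(α₀+β₀+n) = 65/(7.8+2.7+65) = 65/75.5 = 0.8609.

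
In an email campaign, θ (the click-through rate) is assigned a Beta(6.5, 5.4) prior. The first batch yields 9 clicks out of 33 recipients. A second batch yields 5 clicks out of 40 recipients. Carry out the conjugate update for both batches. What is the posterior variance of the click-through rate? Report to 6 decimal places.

The Beta prior is conjugate to a Binomial/Bernoulli likelihood; the update adds successes to α and failures to β.
After batch 1: Beta(6.5+9, 5.4+24) = Beta(15.5, 29.4).
After batch 2: Beta(15.5+5, 29.4+35) = Beta(20.5, 64.4).
Var = αβ/((α+β)²(α+β+1)) = 20.5·64.4/(84.9²·85.9) = 0.002132.

0.002132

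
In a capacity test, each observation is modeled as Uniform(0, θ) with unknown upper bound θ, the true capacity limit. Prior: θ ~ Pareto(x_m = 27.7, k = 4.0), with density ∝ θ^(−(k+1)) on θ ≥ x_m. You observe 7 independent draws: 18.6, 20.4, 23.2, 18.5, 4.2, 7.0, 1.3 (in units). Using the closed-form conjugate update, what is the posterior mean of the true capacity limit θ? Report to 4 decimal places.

A Pareto(scale x_m, shape k) prior on the upper bound θ of Uniform(0, θ) is conjugate: posterior is Pareto(max(x_m, max xᵢ), k + n).
Sample maximum = 23.2; prior scale x_m = 27.7 → posterior scale = max = 27.7.
Posterior shape = 4.0 + 7 = 11.0.
E[θ|data] = k·x_m/(k−1) = 11.0·27.7/10.0 = 30.4700.

30.4700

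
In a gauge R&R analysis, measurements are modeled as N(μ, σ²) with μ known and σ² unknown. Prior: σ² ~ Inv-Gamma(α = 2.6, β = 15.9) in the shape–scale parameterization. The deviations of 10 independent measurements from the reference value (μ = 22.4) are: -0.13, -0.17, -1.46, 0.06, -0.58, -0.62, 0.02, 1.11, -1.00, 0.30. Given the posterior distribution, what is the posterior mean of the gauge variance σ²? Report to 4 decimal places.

2.8049

With known mean μ and an Inverse-Gamma(α, β) prior on σ², the Normal likelihood is conjugate: posterior is Inv-Gamma(α + n/2, β + Σ(xᵢ−μ)²/2).
Σ(xᵢ−μ)² = (-0.13)² + (-0.17)² + (-1.46)² + (0.06)² + (-0.58)² + (-0.62)² + (0.02)² + (1.11)² + (-1.00)² + (0.30)² = 5.2243.
Posterior: Inv-Gamma(2.6 + 10/2, 15.9 + 5.2243/2) = Inv-Gamma(7.60, 18.51215).
E[σ²|data] = β/(α−1) = 18.51215/6.60 = 2.8049.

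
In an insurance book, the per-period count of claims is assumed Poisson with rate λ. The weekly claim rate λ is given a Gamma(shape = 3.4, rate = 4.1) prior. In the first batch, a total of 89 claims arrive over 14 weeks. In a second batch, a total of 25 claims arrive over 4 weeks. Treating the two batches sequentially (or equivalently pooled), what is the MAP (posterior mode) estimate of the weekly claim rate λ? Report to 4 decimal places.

5.2670

With a Gamma(shape α, rate β) prior, the Poisson likelihood is conjugate: the posterior is Gamma(α + ΣXᵢ, β + n).
After batch 1: Gamma(α+S, β+n) = Gamma(3.4+89, 4.1+14) = Gamma(92.4, 18.1).
After batch 2: Gamma(α+S, β+n) = Gamma(92.4+25, 18.1+4) = Gamma(117.4, 22.1).
Mode of Gamma(α,β) for α≥1 is (α−1)/β = 116.4/22.1 = 5.2670.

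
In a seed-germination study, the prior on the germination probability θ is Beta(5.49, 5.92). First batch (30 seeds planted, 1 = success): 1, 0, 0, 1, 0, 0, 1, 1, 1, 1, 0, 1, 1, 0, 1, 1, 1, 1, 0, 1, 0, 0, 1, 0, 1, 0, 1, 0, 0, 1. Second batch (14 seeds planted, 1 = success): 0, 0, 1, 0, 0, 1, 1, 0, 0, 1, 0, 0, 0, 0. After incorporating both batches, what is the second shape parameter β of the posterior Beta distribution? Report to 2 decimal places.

28.92

The Beta prior is conjugate to a Binomial/Bernoulli likelihood; the update adds successes to α and failures to β.
After batch 1: Beta(5.49+17, 5.92+13) = Beta(22.49, 18.92).
After batch 2: Beta(22.49+4, 18.92+10) = Beta(26.49, 28.92).
Posterior β = 28.92.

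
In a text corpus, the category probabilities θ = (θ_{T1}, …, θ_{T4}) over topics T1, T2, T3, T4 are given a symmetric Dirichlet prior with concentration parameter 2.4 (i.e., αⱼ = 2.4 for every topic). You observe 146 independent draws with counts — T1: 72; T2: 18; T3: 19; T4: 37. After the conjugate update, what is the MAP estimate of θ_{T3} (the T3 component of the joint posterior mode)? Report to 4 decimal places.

The Dirichlet prior is conjugate to the Multinomial likelihood: each posterior αⱼ = prior αⱼ + observed count nⱼ.
Posterior concentration: (74.4, 20.4, 21.4, 39.4), total = 155.6.
Joint mode component: (α_{T3}−1)/(Σα−K) = 20.4/151.6 = 0.1346.

0.1346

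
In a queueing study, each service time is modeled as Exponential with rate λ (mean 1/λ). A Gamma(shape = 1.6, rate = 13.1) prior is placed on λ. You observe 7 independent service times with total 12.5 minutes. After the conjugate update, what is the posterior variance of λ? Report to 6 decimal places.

0.013123

With a Gamma(shape α, rate β) prior on the exponential rate λ, the posterior after n observations with total T = Σxᵢ is Gamma(α+n, β+T).
Posterior: Gamma(1.6+7, 13.1+12.5) = Gamma(8.6, 25.6).
Var = α/β² = 0.013123.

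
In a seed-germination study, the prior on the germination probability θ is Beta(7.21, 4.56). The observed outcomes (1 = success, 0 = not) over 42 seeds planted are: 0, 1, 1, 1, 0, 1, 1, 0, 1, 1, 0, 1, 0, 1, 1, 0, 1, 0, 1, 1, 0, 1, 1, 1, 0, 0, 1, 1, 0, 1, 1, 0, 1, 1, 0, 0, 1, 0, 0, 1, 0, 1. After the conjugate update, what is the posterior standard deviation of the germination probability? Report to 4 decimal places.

0.0662

The Beta prior is conjugate to a Binomial/Bernoulli likelihood; the update adds successes to α and failures to β.
Posterior: Beta(α+k, β+n−k) = Beta(7.21+25, 4.56+17) = Beta(32.21, 21.56).
Var = αβ/((α+β)²(α+β+1)) = 32.21·21.56/(53.77²·54.77) = 0.00438548; SD = √0.00438548 = 0.0662.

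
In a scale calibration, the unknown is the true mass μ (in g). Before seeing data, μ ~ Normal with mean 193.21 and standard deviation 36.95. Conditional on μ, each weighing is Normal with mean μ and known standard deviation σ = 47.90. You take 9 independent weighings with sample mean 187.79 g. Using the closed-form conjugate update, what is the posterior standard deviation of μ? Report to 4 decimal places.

14.6568

For Normal data with known variance σ², a Normal(μ₀, σ₀²) prior on μ is conjugate. Posterior precision = 1/σ₀² + n/σ²; posterior mean is the precision-weighted average of μ₀ and x̄.
σ₀² = 36.95² = 1365.3025, σ² = 47.90² = 2294.41; σ² + n·σ₀² = 2294.41 + 9·1365.3025 = 14582.1325.
Posterior precision = 1/σ₀² + n/σ² = 1/1365.3025 + 9/2294.41 = (σ² + n·σ₀²)/(σ₀²σ²) = 14582.1325/(1365.3025·2294.41); posterior variance σₙ² = σ₀²σ²/(σ² + n·σ₀²) = 1365.3025·2294.41/14582.1325 = 214.822058.
Posterior SD = √σₙ² = √(1365.3025·2294.41/14582.1325) = 14.6568.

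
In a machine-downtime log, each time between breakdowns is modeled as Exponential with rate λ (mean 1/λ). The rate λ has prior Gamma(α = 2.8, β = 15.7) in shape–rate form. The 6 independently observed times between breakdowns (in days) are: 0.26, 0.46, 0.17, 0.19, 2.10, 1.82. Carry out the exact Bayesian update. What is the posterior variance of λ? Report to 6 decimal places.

0.020537

With a Gamma(shape α, rate β) prior on the exponential rate λ, the posterior after n observations with total T = Σxᵢ is Gamma(α+n, β+T).
Sum of observations T = 5.00 days; n = 6.
Posterior: Gamma(2.8+6, 15.7+5.00) = Gamma(8.8, 20.70).
Var = α/β² = 0.020537.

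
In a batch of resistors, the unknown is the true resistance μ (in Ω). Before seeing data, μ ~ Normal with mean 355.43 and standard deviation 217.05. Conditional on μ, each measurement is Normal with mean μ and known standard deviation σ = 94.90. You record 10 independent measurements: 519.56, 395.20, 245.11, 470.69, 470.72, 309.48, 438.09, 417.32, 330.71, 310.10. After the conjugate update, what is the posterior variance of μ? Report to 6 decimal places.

883.707433

For Normal data with known variance σ², a Normal(μ₀, σ₀²) prior on μ is conjugate. Posterior precision = 1/σ₀² + n/σ²; posterior mean is the precision-weighted average of μ₀ and x̄.
σ₀² = 217.05² = 47110.7025, σ² = 94.90² = 9006.01; σ² + n·σ₀² = 9006.01 + 10·47110.7025 = 480113.035.
Posterior precision = 1/σ₀² + n/σ² = 1/47110.7025 + 10/9006.01 = (σ² + n·σ₀²)/(σ₀²σ²) = 480113.035/(47110.7025·9006.01); posterior variance σₙ² = σ₀²σ²/(σ² + n·σ₀²) = 47110.7025·9006.01/480113.035 = 883.707433.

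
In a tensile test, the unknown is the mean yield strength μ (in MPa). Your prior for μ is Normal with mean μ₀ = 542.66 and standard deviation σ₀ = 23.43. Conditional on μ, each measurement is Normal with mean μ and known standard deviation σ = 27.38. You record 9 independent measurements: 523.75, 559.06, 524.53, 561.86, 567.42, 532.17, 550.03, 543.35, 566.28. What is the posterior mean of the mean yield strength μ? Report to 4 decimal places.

For Normal data with known variance σ², a Normal(μ₀, σ₀²) prior on μ is conjugate. Posterior precision = 1/σ₀² + n/σ²; posterior mean is the precision-weighted average of μ₀ and x̄.
Σxᵢ = 523.75 + 559.06 + 524.53 + 561.86 + 567.42 + 532.17 + 550.03 + 543.35 + 566.28 = 4928.45, so n·x̄ = 4928.45.
σ₀² = 23.43² = 548.9649, σ² = 27.38² = 749.6644; σ² + n·σ₀² = 749.6644 + 9·548.9649 = 5690.3485.
Posterior mean = (μ₀/σ₀² + n·x̄/σ²)/(1/σ₀² + n/σ²) = (σ²·μ₀ + σ₀²·n·x̄)/(σ² + n·σ₀²) = (749.6644·542.66 + 548.9649·4928.45)/5690.3485 = 3112358.944709/5690.3485 = 546.9540.

546.9540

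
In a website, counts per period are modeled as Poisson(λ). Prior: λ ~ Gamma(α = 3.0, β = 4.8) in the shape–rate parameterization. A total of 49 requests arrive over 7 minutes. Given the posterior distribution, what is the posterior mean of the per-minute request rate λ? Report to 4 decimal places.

4.4068

With a Gamma(shape α, rate β) prior, the Poisson likelihood is conjugate: the posterior is Gamma(α + ΣXᵢ, β + n).
Posterior: Gamma(α+S, β+n) = Gamma(3.0+49, 4.8+7) = Gamma(52.0, 11.8).
Posterior mean = α/β = 52.0/11.8 = 4.4068.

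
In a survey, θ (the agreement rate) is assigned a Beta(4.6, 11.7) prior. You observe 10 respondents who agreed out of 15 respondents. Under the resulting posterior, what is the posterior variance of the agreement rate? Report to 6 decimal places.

The Beta prior is conjugate to a Binomial/Bernoulli likelihood; the update adds successes to α and failures to β.
Posterior: Beta(α+k, β+n−k) = Beta(4.6+10, 11.7+5) = Beta(14.6, 16.7).
Var = αβ/((α+β)²(α+β+1)) = 14.6·16.7/(31.3²·32.3) = 0.007705.

0.007705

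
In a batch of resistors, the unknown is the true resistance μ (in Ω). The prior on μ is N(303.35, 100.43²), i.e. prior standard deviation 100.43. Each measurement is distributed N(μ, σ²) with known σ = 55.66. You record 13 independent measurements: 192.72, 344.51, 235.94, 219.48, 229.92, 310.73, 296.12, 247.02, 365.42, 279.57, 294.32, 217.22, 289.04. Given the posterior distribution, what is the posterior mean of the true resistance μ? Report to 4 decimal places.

271.6723

For Normal data with known variance σ², a Normal(μ₀, σ₀²) prior on μ is conjugate. Posterior precision = 1/σ₀² + n/σ²; posterior mean is the precision-weighted average of μ₀ and x̄.
Σxᵢ = 192.72 + 344.51 + 235.94 + 219.48 + 229.92 + 310.73 + 296.12 + 247.02 + 365.42 + 279.57 + 294.32 + 217.22 + 289.04 = 3522.01, so n·x̄ = 3522.01.
σ₀² = 100.43² = 10086.1849, σ² = 55.66² = 3098.0356; σ² + n·σ₀² = 3098.0356 + 13·10086.1849 = 134218.4393.
Posterior mean = (μ₀/σ₀² + n·x̄/σ²)/(1/σ₀² + n/σ²) = (σ²·μ₀ + σ₀²·n·x̄)/(σ² + n·σ₀²) = (3098.0356·303.35 + 10086.1849·3522.01)/134218.4393 = 36463433.178909/134218.4393 = 271.6723.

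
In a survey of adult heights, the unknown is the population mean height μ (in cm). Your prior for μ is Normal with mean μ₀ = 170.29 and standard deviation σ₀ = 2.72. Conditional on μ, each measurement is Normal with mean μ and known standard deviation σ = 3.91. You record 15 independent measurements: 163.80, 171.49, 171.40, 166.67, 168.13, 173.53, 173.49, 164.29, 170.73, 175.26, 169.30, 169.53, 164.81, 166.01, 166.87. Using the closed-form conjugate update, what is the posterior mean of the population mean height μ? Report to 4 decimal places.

For Normal data with known variance σ², a Normal(μ₀, σ₀²) prior on μ is conjugate. Posterior precision = 1/σ₀² + n/σ²; posterior mean is the precision-weighted average of μ₀ and x̄.
Σxᵢ = 163.80 + 171.49 + 171.40 + 166.67 + 168.13 + 173.53 + 173.49 + 164.29 + 170.73 + 175.26 + 169.30 + 169.53 + 164.81 + 166.01 + 166.87 = 2535.31, so n·x̄ = 2535.31.
σ₀² = 2.72² = 7.3984, σ² = 3.91² = 15.2881; σ² + n·σ₀² = 15.2881 + 15·7.3984 = 126.2641.
Posterior mean = (μ₀/σ₀² + n·x̄/σ²)/(1/σ₀² + n/σ²) = (σ²·μ₀ + σ₀²·n·x̄)/(σ² + n·σ₀²) = (15.2881·170.29 + 7.3984·2535.31)/126.2641 = 21360.648053/126.2641 = 169.1744.

169.1744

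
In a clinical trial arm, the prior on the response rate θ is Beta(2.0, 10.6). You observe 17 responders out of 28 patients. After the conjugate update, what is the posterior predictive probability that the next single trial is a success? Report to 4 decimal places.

The Beta prior is conjugate to a Binomial/Bernoulli likelihood; the update adds successes to α and failures to β.
Posterior: Beta(α+k, β+n−k) = Beta(2.0+17, 10.6+11) = Beta(19.0, 21.6).
For a single future Bernoulli trial, P(success | data) = α/(α+β) = 0.4680.

0.4680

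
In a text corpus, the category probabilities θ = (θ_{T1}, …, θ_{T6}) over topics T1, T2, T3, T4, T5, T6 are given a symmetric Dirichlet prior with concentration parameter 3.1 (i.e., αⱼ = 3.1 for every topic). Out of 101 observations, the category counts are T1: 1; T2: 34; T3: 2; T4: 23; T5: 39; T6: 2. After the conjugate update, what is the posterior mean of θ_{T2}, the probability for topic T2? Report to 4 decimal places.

0.3102

The Dirichlet prior is conjugate to the Multinomial likelihood: each posterior αⱼ = prior αⱼ + observed count nⱼ.
Posterior concentration: (4.1, 37.1, 5.1, 26.1, 42.1, 5.1), total = 119.6.
E[θ_{T2}|data] = α_{T2}/Σα = 37.1/119.6 = 0.3102.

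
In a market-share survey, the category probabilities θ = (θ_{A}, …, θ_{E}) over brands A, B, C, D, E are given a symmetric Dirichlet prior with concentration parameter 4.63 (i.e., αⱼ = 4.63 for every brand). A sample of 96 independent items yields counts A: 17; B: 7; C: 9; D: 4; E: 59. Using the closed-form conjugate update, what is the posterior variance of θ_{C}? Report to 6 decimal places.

The Dirichlet prior is conjugate to the Multinomial likelihood: each posterior αⱼ = prior αⱼ + observed count nⱼ.
Posterior concentration: (21.63, 11.63, 13.63, 8.63, 63.63), total = 119.15.
Var[θ_j] = α_j(Σα−α_j)/((Σα)²(Σα+1)) = 13.63·105.52/(119.15²·120.15) = 0.000843.

0.000843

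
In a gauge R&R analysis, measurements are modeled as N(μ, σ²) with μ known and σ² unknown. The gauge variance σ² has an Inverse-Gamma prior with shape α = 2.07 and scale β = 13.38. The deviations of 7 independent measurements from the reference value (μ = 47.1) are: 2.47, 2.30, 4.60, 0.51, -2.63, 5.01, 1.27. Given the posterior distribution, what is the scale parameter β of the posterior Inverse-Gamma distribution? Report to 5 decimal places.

With known mean μ and an Inverse-Gamma(α, β) prior on σ², the Normal likelihood is conjugate: posterior is Inv-Gamma(α + n/2, β + Σ(xᵢ−μ)²/2).
Σ(xᵢ−μ)² = (2.47)² + (2.30)² + (4.60)² + (0.51)² + (-2.63)² + (5.01)² + (1.27)² = 66.4409.
Posterior: Inv-Gamma(2.07 + 7/2, 13.38 + 66.4409/2) = Inv-Gamma(5.57, 46.60045).
Posterior β = 46.60045.

46.60045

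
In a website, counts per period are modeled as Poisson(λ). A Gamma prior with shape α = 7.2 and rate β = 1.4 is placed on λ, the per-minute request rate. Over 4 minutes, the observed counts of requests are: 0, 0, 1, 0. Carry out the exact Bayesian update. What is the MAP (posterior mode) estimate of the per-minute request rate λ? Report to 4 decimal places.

1.3333

With a Gamma(shape α, rate β) prior, the Poisson likelihood is conjugate: the posterior is Gamma(α + ΣXᵢ, β + n).
Sum of counts S = 1 over n = 4 minutes.
Posterior: Gamma(α+S, β+n) = Gamma(7.2+1, 1.4+4) = Gamma(8.2, 5.4).
Mode of Gamma(α,β) for α≥1 is (α−1)/β = 7.2/5.4 = 1.3333.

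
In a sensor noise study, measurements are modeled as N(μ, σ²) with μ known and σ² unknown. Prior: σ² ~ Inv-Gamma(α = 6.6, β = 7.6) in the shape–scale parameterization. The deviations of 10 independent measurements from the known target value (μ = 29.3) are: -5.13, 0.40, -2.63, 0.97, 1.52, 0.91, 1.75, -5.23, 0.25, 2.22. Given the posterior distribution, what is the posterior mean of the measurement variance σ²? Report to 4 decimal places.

With known mean μ and an Inverse-Gamma(α, β) prior on σ², the Normal likelihood is conjugate: posterior is Inv-Gamma(α + n/2, β + Σ(xᵢ−μ)²/2).
Σ(xᵢ−μ)² = (-5.13)² + (0.40)² + (-2.63)² + (0.97)² + (1.52)² + (0.91)² + (1.75)² + (-5.23)² + (0.25)² + (2.22)² = 72.8795.
Posterior: Inv-Gamma(6.6 + 10/2, 7.6 + 72.8795/2) = Inv-Gamma(11.60, 44.03975).
E[σ²|data] = β/(α−1) = 44.03975/10.60 = 4.1547.

4.1547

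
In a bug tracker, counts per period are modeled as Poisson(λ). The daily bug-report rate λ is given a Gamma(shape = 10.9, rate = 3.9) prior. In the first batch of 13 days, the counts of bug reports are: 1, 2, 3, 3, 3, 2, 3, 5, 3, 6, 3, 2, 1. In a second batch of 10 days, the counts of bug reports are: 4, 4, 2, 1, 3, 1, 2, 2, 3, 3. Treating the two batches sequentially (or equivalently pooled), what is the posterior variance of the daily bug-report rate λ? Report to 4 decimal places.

With a Gamma(shape α, rate β) prior, the Poisson likelihood is conjugate: the posterior is Gamma(α + ΣXᵢ, β + n).
Batch 1: sum of counts S = 37 over n = 13 days.
After batch 1: Gamma(α+S, β+n) = Gamma(10.9+37, 3.9+13) = Gamma(47.9, 16.9).
Batch 2: sum of counts S = 25 over n = 10 days.
After batch 2: Gamma(α+S, β+n) = Gamma(47.9+25, 16.9+10) = Gamma(72.9, 26.9).
Var = α/β² = 72.9/26.9² = 0.1007.

0.1007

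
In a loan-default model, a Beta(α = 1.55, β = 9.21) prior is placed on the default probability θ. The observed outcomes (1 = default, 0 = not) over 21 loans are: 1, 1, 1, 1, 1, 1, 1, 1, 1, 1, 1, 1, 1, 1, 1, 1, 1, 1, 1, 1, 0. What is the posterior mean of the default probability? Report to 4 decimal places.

0.6785

The Beta prior is conjugate to a Binomial/Bernoulli likelihood; the update adds successes to α and failures to β.
Posterior: Beta(α+k, β+n−k) = Beta(1.55+20, 9.21+1) = Beta(21.55, 10.21).
Posterior mean = α/(α+β) = 21.55/31.76 = 0.6785.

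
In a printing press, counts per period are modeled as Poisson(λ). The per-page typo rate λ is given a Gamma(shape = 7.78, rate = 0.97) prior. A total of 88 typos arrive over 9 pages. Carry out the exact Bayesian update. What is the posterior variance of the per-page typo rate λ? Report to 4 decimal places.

0.9636

With a Gamma(shape α, rate β) prior, the Poisson likelihood is conjugate: the posterior is Gamma(α + ΣXᵢ, β + n).
Posterior: Gamma(α+S, β+n) = Gamma(7.78+88, 0.97+9) = Gamma(95.78, 9.97).
Var = α/β² = 95.78/9.97² = 0.9636.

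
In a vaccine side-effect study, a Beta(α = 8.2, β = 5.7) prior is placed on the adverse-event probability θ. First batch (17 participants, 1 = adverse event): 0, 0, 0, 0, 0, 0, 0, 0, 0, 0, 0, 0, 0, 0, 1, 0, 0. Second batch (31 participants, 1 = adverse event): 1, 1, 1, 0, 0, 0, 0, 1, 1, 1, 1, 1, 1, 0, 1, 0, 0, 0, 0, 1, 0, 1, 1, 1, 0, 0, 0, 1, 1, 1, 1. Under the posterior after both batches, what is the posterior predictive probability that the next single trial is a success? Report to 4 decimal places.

The Beta prior is conjugate to a Binomial/Bernoulli likelihood; the update adds successes to α and failures to β.
After batch 1: Beta(8.2+1, 5.7+16) = Beta(9.2, 21.7).
After batch 2: Beta(9.2+18, 21.7+13) = Beta(27.2, 34.7).
For a single future Bernoulli trial, P(success | data) = α/(α+β) = 0.4394.

0.4394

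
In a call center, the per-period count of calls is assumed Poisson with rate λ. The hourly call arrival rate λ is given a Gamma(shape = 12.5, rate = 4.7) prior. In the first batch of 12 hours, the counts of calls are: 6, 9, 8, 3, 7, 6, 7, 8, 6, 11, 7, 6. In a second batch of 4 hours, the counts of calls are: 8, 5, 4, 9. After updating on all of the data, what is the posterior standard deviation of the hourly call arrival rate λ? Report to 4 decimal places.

0.5347

With a Gamma(shape α, rate β) prior, the Poisson likelihood is conjugate: the posterior is Gamma(α + ΣXᵢ, β + n).
Batch 1: sum of counts S = 84 over n = 12 hours.
After batch 1: Gamma(α+S, β+n) = Gamma(12.5+84, 4.7+12) = Gamma(96.5, 16.7).
Batch 2: sum of counts S = 26 over n = 4 hours.
After batch 2: Gamma(α+S, β+n) = Gamma(96.5+26, 16.7+4) = Gamma(122.5, 20.7).
SD = √α/β = √122.5/20.7 = 0.5347.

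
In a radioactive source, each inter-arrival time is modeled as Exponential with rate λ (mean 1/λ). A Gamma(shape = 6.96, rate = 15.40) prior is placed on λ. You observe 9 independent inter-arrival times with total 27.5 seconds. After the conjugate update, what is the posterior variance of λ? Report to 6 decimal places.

0.008672

With a Gamma(shape α, rate β) prior on the exponential rate λ, the posterior after n observations with total T = Σxᵢ is Gamma(α+n, β+T).
Posterior: Gamma(6.96+9, 15.40+27.5) = Gamma(15.96, 42.90).
Var = α/β² = 0.008672.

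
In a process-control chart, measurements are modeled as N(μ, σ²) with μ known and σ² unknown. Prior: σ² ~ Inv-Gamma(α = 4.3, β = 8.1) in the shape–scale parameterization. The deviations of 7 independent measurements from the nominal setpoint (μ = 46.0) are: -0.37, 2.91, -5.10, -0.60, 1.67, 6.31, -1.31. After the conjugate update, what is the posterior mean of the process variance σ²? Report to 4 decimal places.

With known mean μ and an Inverse-Gamma(α, β) prior on σ², the Normal likelihood is conjugate: posterior is Inv-Gamma(α + n/2, β + Σ(xᵢ−μ)²/2).
Σ(xᵢ−μ)² = (-0.37)² + (2.91)² + (-5.10)² + (-0.60)² + (1.67)² + (6.31)² + (-1.31)² = 79.2961.
Posterior: Inv-Gamma(4.3 + 7/2, 8.1 + 79.2961/2) = Inv-Gamma(7.80, 47.74805).
E[σ²|data] = β/(α−1) = 47.74805/6.80 = 7.0218.

7.0218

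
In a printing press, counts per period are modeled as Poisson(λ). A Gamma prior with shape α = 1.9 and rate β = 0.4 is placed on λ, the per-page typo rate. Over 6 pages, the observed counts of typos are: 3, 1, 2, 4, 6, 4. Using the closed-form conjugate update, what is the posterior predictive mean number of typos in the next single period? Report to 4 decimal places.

3.4219

With a Gamma(shape α, rate β) prior, the Poisson likelihood is conjugate: the posterior is Gamma(α + ΣXᵢ, β + n).
Sum of counts S = 20 over n = 6 pages.
Posterior: Gamma(α+S, β+n) = Gamma(1.9+20, 0.4+6) = Gamma(21.9, 6.4).
The predictive distribution for one future period is NegBinom with mean α/β = 3.4219.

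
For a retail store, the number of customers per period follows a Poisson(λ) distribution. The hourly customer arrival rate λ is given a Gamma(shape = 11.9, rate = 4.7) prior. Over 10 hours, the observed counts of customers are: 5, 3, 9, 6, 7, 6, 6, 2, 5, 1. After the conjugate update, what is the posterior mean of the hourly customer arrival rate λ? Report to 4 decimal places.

With a Gamma(shape α, rate β) prior, the Poisson likelihood is conjugate: the posterior is Gamma(α + ΣXᵢ, β + n).
Sum of counts S = 50 over n = 10 hours.
Posterior: Gamma(α+S, β+n) = Gamma(11.9+50, 4.7+10) = Gamma(61.9, 14.7).
Posterior mean = α/β = 61.9/14.7 = 4.2109.

4.2109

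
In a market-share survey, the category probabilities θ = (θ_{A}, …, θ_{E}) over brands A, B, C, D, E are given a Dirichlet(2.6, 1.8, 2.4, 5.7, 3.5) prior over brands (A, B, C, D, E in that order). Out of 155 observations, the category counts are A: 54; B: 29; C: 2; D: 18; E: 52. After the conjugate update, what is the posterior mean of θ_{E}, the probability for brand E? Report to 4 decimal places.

0.3246

The Dirichlet prior is conjugate to the Multinomial likelihood: each posterior αⱼ = prior αⱼ + observed count nⱼ.
Posterior concentration: (56.6, 30.8, 4.4, 23.7, 55.5), total = 171.0.
E[θ_{E}|data] = α_{E}/Σα = 55.5/171.0 = 0.3246.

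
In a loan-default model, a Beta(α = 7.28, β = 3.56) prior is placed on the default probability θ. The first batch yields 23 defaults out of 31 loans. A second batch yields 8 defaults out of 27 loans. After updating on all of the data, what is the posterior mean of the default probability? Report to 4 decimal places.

The Beta prior is conjugate to a Binomial/Bernoulli likelihood; the update adds successes to α and failures to β.
After batch 1: Beta(7.28+23, 3.56+8) = Beta(30.28, 11.56).
After batch 2: Beta(30.28+8, 11.56+19) = Beta(38.28, 30.56).
Posterior mean = α/(α+β) = 38.28/68.84 = 0.5561.

0.5561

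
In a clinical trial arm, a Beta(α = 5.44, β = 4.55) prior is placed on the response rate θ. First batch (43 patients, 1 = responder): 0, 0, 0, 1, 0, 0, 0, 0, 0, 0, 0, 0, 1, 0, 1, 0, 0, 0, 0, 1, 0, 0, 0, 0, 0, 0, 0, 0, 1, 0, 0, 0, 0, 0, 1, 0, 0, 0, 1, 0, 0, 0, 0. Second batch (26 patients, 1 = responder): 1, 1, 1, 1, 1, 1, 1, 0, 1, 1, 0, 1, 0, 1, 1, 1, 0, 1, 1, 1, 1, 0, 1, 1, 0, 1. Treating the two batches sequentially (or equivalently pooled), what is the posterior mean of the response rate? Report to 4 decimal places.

The Beta prior is conjugate to a Binomial/Bernoulli likelihood; the update adds successes to α and failures to β.
After batch 1: Beta(5.44+7, 4.55+36) = Beta(12.44, 40.55).
After batch 2: Beta(12.44+20, 40.55+6) = Beta(32.44, 46.55).
Posterior mean = α/(α+β) = 32.44/78.99 = 0.4107.

0.4107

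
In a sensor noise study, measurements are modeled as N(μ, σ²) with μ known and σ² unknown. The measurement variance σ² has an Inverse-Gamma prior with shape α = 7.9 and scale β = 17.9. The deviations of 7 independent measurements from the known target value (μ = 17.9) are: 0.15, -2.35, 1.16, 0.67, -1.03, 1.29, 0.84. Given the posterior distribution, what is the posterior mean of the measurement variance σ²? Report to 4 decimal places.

2.2389

With known mean μ and an Inverse-Gamma(α, β) prior on σ², the Normal likelihood is conjugate: posterior is Inv-Gamma(α + n/2, β + Σ(xᵢ−μ)²/2).
Σ(xᵢ−μ)² = (0.15)² + (-2.35)² + (1.16)² + (0.67)² + (-1.03)² + (1.29)² + (0.84)² = 10.7701.
Posterior: Inv-Gamma(7.9 + 7/2, 17.9 + 10.7701/2) = Inv-Gamma(11.40, 23.28505).
E[σ²|data] = β/(α−1) = 23.28505/10.40 = 2.2389.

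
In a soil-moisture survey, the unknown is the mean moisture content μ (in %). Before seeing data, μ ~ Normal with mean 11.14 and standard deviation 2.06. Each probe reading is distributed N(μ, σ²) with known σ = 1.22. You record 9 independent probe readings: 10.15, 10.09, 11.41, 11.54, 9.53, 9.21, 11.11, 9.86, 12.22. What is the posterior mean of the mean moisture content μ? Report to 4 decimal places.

For Normal data with known variance σ², a Normal(μ₀, σ₀²) prior on μ is conjugate. Posterior precision = 1/σ₀² + n/σ²; posterior mean is the precision-weighted average of μ₀ and x̄.
Σxᵢ = 10.15 + 10.09 + 11.41 + 11.54 + 9.53 + 9.21 + 11.11 + 9.86 + 12.22 = 95.12, so n·x̄ = 95.12.
σ₀² = 2.06² = 4.2436, σ² = 1.22² = 1.4884; σ² + n·σ₀² = 1.4884 + 9·4.2436 = 39.6808.
Posterior mean = (μ₀/σ₀² + n·x̄/σ²)/(1/σ₀² + n/σ²) = (σ²·μ₀ + σ₀²·n·x̄)/(σ² + n·σ₀²) = (1.4884·11.14 + 4.2436·95.12)/39.6808 = 420.232008/39.6808 = 10.5903.

10.5903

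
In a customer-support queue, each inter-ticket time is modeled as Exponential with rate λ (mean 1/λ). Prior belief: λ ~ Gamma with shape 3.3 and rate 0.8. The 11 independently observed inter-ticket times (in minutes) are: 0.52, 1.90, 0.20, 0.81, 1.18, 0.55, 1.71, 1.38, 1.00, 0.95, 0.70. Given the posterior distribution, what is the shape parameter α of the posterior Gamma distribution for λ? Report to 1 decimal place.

14.3

With a Gamma(shape α, rate β) prior on the exponential rate λ, the posterior after n observations with total T = Σxᵢ is Gamma(α+n, β+T).
Sum of observations T = 10.90 minutes; n = 11.
Posterior: Gamma(3.3+11, 0.8+10.90) = Gamma(14.3, 11.70).
Posterior α = 14.3.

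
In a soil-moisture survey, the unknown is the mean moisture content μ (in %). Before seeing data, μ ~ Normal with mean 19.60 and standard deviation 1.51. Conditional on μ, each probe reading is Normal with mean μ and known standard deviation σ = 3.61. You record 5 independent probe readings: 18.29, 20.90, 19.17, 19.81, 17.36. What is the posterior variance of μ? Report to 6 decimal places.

1.216182

For Normal data with known variance σ², a Normal(μ₀, σ₀²) prior on μ is conjugate. Posterior precision = 1/σ₀² + n/σ²; posterior mean is the precision-weighted average of μ₀ and x̄.
σ₀² = 1.51² = 2.2801, σ² = 3.61² = 13.0321; σ² + n·σ₀² = 13.0321 + 5·2.2801 = 24.4326.
Posterior precision = 1/σ₀² + n/σ² = 1/2.2801 + 5/13.0321 = (σ² + n·σ₀²)/(σ₀²σ²) = 24.4326/(2.2801·13.0321); posterior variance σₙ² = σ₀²σ²/(σ² + n·σ₀²) = 2.2801·13.0321/24.4326 = 1.216182.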